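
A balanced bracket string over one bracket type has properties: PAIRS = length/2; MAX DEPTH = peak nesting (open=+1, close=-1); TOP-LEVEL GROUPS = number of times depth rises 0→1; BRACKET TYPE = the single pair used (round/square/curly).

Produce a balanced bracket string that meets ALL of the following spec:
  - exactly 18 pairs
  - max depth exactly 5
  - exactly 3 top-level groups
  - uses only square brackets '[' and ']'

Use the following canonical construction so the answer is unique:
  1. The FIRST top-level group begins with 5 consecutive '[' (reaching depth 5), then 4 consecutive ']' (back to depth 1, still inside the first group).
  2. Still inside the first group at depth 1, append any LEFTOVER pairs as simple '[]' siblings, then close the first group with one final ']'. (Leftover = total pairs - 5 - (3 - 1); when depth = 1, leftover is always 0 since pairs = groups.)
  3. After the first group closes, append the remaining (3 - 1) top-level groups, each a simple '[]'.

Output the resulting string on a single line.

Answer: [[[[[]]]][][][][][][][][][][][]][][]

Derivation:
Spec: pairs=18 depth=5 groups=3
Leftover pairs = 18 - 5 - (3-1) = 11
First group: deep chain of depth 5 + 11 sibling pairs
Remaining 2 groups: simple '[]' each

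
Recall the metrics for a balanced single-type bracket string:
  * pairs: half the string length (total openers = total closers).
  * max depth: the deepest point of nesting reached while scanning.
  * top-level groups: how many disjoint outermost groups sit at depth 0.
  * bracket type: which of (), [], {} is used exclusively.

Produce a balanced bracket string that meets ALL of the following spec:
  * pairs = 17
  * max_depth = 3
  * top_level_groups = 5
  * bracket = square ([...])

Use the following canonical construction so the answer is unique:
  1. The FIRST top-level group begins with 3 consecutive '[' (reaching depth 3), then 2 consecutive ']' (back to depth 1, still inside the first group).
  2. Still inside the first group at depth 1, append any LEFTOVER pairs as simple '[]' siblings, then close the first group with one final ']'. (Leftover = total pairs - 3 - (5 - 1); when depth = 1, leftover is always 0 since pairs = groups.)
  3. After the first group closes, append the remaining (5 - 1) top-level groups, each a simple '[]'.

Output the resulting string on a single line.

Spec: pairs=17 depth=3 groups=5
Leftover pairs = 17 - 3 - (5-1) = 10
First group: deep chain of depth 3 + 10 sibling pairs
Remaining 4 groups: simple '[]' each

Answer: [[[]][][][][][][][][][][]][][][][]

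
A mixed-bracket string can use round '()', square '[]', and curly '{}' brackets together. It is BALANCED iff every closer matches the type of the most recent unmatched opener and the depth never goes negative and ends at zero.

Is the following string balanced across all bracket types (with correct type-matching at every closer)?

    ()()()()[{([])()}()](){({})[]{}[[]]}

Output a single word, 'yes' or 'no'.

pos 0: push '('; stack = (
pos 1: ')' matches '('; pop; stack = (empty)
pos 2: push '('; stack = (
pos 3: ')' matches '('; pop; stack = (empty)
pos 4: push '('; stack = (
pos 5: ')' matches '('; pop; stack = (empty)
pos 6: push '('; stack = (
pos 7: ')' matches '('; pop; stack = (empty)
pos 8: push '['; stack = [
pos 9: push '{'; stack = [{
pos 10: push '('; stack = [{(
pos 11: push '['; stack = [{([
pos 12: ']' matches '['; pop; stack = [{(
pos 13: ')' matches '('; pop; stack = [{
pos 14: push '('; stack = [{(
pos 15: ')' matches '('; pop; stack = [{
pos 16: '}' matches '{'; pop; stack = [
pos 17: push '('; stack = [(
pos 18: ')' matches '('; pop; stack = [
pos 19: ']' matches '['; pop; stack = (empty)
pos 20: push '('; stack = (
pos 21: ')' matches '('; pop; stack = (empty)
pos 22: push '{'; stack = {
pos 23: push '('; stack = {(
pos 24: push '{'; stack = {({
pos 25: '}' matches '{'; pop; stack = {(
pos 26: ')' matches '('; pop; stack = {
pos 27: push '['; stack = {[
pos 28: ']' matches '['; pop; stack = {
pos 29: push '{'; stack = {{
pos 30: '}' matches '{'; pop; stack = {
pos 31: push '['; stack = {[
pos 32: push '['; stack = {[[
pos 33: ']' matches '['; pop; stack = {[
pos 34: ']' matches '['; pop; stack = {
pos 35: '}' matches '{'; pop; stack = (empty)
end: stack empty → VALID
Verdict: properly nested → yes

Answer: yes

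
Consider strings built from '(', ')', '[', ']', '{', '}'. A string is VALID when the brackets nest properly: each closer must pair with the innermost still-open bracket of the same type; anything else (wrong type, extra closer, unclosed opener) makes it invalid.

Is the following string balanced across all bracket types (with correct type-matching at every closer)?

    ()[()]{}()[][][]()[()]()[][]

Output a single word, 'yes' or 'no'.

pos 0: push '('; stack = (
pos 1: ')' matches '('; pop; stack = (empty)
pos 2: push '['; stack = [
pos 3: push '('; stack = [(
pos 4: ')' matches '('; pop; stack = [
pos 5: ']' matches '['; pop; stack = (empty)
pos 6: push '{'; stack = {
pos 7: '}' matches '{'; pop; stack = (empty)
pos 8: push '('; stack = (
pos 9: ')' matches '('; pop; stack = (empty)
pos 10: push '['; stack = [
pos 11: ']' matches '['; pop; stack = (empty)
pos 12: push '['; stack = [
pos 13: ']' matches '['; pop; stack = (empty)
pos 14: push '['; stack = [
pos 15: ']' matches '['; pop; stack = (empty)
pos 16: push '('; stack = (
pos 17: ')' matches '('; pop; stack = (empty)
pos 18: push '['; stack = [
pos 19: push '('; stack = [(
pos 20: ')' matches '('; pop; stack = [
pos 21: ']' matches '['; pop; stack = (empty)
pos 22: push '('; stack = (
pos 23: ')' matches '('; pop; stack = (empty)
pos 24: push '['; stack = [
pos 25: ']' matches '['; pop; stack = (empty)
pos 26: push '['; stack = [
pos 27: ']' matches '['; pop; stack = (empty)
end: stack empty → VALID
Verdict: properly nested → yes

Answer: yes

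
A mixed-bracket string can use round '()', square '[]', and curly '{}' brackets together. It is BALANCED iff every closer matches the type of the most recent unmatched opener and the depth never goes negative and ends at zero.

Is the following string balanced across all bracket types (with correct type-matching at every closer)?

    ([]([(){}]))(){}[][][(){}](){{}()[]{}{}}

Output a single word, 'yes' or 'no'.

Answer: yes

Derivation:
pos 0: push '('; stack = (
pos 1: push '['; stack = ([
pos 2: ']' matches '['; pop; stack = (
pos 3: push '('; stack = ((
pos 4: push '['; stack = (([
pos 5: push '('; stack = (([(
pos 6: ')' matches '('; pop; stack = (([
pos 7: push '{'; stack = (([{
pos 8: '}' matches '{'; pop; stack = (([
pos 9: ']' matches '['; pop; stack = ((
pos 10: ')' matches '('; pop; stack = (
pos 11: ')' matches '('; pop; stack = (empty)
pos 12: push '('; stack = (
pos 13: ')' matches '('; pop; stack = (empty)
pos 14: push '{'; stack = {
pos 15: '}' matches '{'; pop; stack = (empty)
pos 16: push '['; stack = [
pos 17: ']' matches '['; pop; stack = (empty)
pos 18: push '['; stack = [
pos 19: ']' matches '['; pop; stack = (empty)
pos 20: push '['; stack = [
pos 21: push '('; stack = [(
pos 22: ')' matches '('; pop; stack = [
pos 23: push '{'; stack = [{
pos 24: '}' matches '{'; pop; stack = [
pos 25: ']' matches '['; pop; stack = (empty)
pos 26: push '('; stack = (
pos 27: ')' matches '('; pop; stack = (empty)
pos 28: push '{'; stack = {
pos 29: push '{'; stack = {{
pos 30: '}' matches '{'; pop; stack = {
pos 31: push '('; stack = {(
pos 32: ')' matches '('; pop; stack = {
pos 33: push '['; stack = {[
pos 34: ']' matches '['; pop; stack = {
pos 35: push '{'; stack = {{
pos 36: '}' matches '{'; pop; stack = {
pos 37: push '{'; stack = {{
pos 38: '}' matches '{'; pop; stack = {
pos 39: '}' matches '{'; pop; stack = (empty)
end: stack empty → VALID
Verdict: properly nested → yes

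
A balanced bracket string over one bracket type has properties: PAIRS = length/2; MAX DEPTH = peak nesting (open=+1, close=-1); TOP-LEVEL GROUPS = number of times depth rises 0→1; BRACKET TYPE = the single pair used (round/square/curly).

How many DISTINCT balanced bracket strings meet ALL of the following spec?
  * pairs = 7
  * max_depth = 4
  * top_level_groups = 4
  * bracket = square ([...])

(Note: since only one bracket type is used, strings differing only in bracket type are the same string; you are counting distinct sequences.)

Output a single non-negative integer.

Answer: 4

Derivation:
Spec: pairs=7 depth=4 groups=4
Count(depth <= 4) = 48
Count(depth <= 3) = 44
Count(depth == 4) = 48 - 44 = 4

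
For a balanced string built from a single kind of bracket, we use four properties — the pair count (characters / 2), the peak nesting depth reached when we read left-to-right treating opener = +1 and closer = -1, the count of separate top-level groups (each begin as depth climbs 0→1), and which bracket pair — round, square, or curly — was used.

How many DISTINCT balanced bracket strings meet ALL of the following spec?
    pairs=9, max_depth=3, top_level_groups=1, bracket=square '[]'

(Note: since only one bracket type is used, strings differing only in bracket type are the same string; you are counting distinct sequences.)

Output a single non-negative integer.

Answer: 127

Derivation:
Spec: pairs=9 depth=3 groups=1
Count(depth <= 3) = 128
Count(depth <= 2) = 1
Count(depth == 3) = 128 - 1 = 127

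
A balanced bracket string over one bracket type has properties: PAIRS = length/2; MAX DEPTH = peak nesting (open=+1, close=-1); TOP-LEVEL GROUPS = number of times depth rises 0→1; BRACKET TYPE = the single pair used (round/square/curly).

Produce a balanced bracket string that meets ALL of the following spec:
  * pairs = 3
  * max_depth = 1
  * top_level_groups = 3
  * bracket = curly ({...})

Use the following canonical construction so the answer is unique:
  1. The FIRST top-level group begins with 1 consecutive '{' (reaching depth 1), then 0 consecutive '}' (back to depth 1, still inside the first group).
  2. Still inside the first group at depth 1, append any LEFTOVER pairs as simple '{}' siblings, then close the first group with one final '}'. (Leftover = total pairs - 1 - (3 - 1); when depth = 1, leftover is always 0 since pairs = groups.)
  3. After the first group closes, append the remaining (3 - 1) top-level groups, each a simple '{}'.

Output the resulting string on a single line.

Spec: pairs=3 depth=1 groups=3
Leftover pairs = 3 - 1 - (3-1) = 0
First group: deep chain of depth 1 + 0 sibling pairs
Remaining 2 groups: simple '{}' each

Answer: {}{}{}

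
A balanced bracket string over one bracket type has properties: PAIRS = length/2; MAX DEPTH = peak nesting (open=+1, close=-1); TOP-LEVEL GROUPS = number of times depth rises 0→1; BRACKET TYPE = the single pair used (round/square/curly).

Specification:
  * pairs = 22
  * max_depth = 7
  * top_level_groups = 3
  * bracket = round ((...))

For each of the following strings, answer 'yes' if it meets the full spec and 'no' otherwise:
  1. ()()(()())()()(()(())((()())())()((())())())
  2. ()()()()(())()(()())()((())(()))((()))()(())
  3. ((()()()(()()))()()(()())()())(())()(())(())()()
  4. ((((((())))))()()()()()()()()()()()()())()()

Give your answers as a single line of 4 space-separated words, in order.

String 1 '()()(()())()()(()(())((()())())()((())())())': depth seq [1 0 1 0 1 2 1 2 1 0 1 0 1 0 1 2 1 2 3 2 1 2 3 4 3 4 3 2 3 2 1 2 1 2 3 4 3 2 3 2 1 2 1 0]
  -> pairs=22 depth=4 groups=6 -> no
String 2 '()()()()(())()(()())()((())(()))((()))()(())': depth seq [1 0 1 0 1 0 1 0 1 2 1 0 1 0 1 2 1 2 1 0 1 0 1 2 3 2 1 2 3 2 1 0 1 2 3 2 1 0 1 0 1 2 1 0]
  -> pairs=22 depth=3 groups=12 -> no
String 3 '((()()()(()()))()()(()())()())(())()(())(())()()': depth seq [1 2 3 2 3 2 3 2 3 4 3 4 3 2 1 2 1 2 1 2 3 2 3 2 1 2 1 2 1 0 1 2 1 0 1 0 1 2 1 0 1 2 1 0 1 0 1 0]
  -> pairs=24 depth=4 groups=7 -> no
String 4 '((((((())))))()()()()()()()()()()()()())()()': depth seq [1 2 3 4 5 6 7 6 5 4 3 2 1 2 1 2 1 2 1 2 1 2 1 2 1 2 1 2 1 2 1 2 1 2 1 2 1 2 1 0 1 0 1 0]
  -> pairs=22 depth=7 groups=3 -> yes

Answer: no no no yes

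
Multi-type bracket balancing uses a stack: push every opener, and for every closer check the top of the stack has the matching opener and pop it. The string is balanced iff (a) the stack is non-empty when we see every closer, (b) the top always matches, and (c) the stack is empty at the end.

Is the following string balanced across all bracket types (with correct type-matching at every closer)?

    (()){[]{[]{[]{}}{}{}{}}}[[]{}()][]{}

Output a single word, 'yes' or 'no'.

pos 0: push '('; stack = (
pos 1: push '('; stack = ((
pos 2: ')' matches '('; pop; stack = (
pos 3: ')' matches '('; pop; stack = (empty)
pos 4: push '{'; stack = {
pos 5: push '['; stack = {[
pos 6: ']' matches '['; pop; stack = {
pos 7: push '{'; stack = {{
pos 8: push '['; stack = {{[
pos 9: ']' matches '['; pop; stack = {{
pos 10: push '{'; stack = {{{
pos 11: push '['; stack = {{{[
pos 12: ']' matches '['; pop; stack = {{{
pos 13: push '{'; stack = {{{{
pos 14: '}' matches '{'; pop; stack = {{{
pos 15: '}' matches '{'; pop; stack = {{
pos 16: push '{'; stack = {{{
pos 17: '}' matches '{'; pop; stack = {{
pos 18: push '{'; stack = {{{
pos 19: '}' matches '{'; pop; stack = {{
pos 20: push '{'; stack = {{{
pos 21: '}' matches '{'; pop; stack = {{
pos 22: '}' matches '{'; pop; stack = {
pos 23: '}' matches '{'; pop; stack = (empty)
pos 24: push '['; stack = [
pos 25: push '['; stack = [[
pos 26: ']' matches '['; pop; stack = [
pos 27: push '{'; stack = [{
pos 28: '}' matches '{'; pop; stack = [
pos 29: push '('; stack = [(
pos 30: ')' matches '('; pop; stack = [
pos 31: ']' matches '['; pop; stack = (empty)
pos 32: push '['; stack = [
pos 33: ']' matches '['; pop; stack = (empty)
pos 34: push '{'; stack = {
pos 35: '}' matches '{'; pop; stack = (empty)
end: stack empty → VALID
Verdict: properly nested → yes

Answer: yes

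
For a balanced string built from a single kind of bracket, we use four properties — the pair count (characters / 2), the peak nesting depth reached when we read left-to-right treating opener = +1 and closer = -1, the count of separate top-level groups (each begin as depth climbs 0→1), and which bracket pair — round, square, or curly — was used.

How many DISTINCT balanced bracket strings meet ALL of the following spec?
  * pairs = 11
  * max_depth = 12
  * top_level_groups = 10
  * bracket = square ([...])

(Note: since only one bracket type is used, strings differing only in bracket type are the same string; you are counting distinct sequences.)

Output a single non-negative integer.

Spec: pairs=11 depth=12 groups=10
Count(depth <= 12) = 10
Count(depth <= 11) = 10
Count(depth == 12) = 10 - 10 = 0

Answer: 0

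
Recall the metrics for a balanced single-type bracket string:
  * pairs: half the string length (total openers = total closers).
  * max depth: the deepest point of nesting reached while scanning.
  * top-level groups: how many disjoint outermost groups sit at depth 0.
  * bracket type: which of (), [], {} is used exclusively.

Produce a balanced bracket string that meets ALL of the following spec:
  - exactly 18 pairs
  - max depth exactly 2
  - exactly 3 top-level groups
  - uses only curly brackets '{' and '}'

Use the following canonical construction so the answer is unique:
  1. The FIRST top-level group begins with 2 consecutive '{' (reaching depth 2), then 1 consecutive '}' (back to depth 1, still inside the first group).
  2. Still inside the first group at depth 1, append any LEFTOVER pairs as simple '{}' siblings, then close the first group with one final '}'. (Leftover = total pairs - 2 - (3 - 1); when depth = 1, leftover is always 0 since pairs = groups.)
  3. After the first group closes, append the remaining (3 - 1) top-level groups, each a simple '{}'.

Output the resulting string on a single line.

Answer: {{}{}{}{}{}{}{}{}{}{}{}{}{}{}{}}{}{}

Derivation:
Spec: pairs=18 depth=2 groups=3
Leftover pairs = 18 - 2 - (3-1) = 14
First group: deep chain of depth 2 + 14 sibling pairs
Remaining 2 groups: simple '{}' each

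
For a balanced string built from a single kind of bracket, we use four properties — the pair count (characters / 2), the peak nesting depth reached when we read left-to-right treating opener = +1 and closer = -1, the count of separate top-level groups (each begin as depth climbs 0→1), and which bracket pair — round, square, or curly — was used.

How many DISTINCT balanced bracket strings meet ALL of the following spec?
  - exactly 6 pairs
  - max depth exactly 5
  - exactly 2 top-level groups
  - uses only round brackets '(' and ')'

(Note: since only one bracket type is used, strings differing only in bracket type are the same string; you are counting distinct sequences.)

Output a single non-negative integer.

Answer: 2

Derivation:
Spec: pairs=6 depth=5 groups=2
Count(depth <= 5) = 42
Count(depth <= 4) = 40
Count(depth == 5) = 42 - 40 = 2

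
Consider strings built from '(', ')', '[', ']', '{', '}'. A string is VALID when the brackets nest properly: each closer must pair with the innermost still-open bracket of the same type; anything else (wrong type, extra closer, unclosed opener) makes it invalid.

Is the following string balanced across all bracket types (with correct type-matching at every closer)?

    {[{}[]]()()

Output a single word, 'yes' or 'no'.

pos 0: push '{'; stack = {
pos 1: push '['; stack = {[
pos 2: push '{'; stack = {[{
pos 3: '}' matches '{'; pop; stack = {[
pos 4: push '['; stack = {[[
pos 5: ']' matches '['; pop; stack = {[
pos 6: ']' matches '['; pop; stack = {
pos 7: push '('; stack = {(
pos 8: ')' matches '('; pop; stack = {
pos 9: push '('; stack = {(
pos 10: ')' matches '('; pop; stack = {
end: stack still non-empty ({) → INVALID
Verdict: unclosed openers at end: { → no

Answer: no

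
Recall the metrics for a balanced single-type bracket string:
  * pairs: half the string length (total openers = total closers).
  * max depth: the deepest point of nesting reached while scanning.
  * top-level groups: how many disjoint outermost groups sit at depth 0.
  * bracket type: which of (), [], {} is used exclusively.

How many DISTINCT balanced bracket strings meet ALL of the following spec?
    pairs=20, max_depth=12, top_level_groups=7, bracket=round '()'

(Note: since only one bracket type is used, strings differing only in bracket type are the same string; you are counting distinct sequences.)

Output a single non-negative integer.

Spec: pairs=20 depth=12 groups=7
Count(depth <= 12) = 121580550
Count(depth <= 11) = 121577729
Count(depth == 12) = 121580550 - 121577729 = 2821

Answer: 2821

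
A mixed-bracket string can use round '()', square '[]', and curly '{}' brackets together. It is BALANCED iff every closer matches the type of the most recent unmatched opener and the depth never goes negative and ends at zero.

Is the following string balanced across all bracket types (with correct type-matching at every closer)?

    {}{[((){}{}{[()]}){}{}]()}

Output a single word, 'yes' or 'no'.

Answer: yes

Derivation:
pos 0: push '{'; stack = {
pos 1: '}' matches '{'; pop; stack = (empty)
pos 2: push '{'; stack = {
pos 3: push '['; stack = {[
pos 4: push '('; stack = {[(
pos 5: push '('; stack = {[((
pos 6: ')' matches '('; pop; stack = {[(
pos 7: push '{'; stack = {[({
pos 8: '}' matches '{'; pop; stack = {[(
pos 9: push '{'; stack = {[({
pos 10: '}' matches '{'; pop; stack = {[(
pos 11: push '{'; stack = {[({
pos 12: push '['; stack = {[({[
pos 13: push '('; stack = {[({[(
pos 14: ')' matches '('; pop; stack = {[({[
pos 15: ']' matches '['; pop; stack = {[({
pos 16: '}' matches '{'; pop; stack = {[(
pos 17: ')' matches '('; pop; stack = {[
pos 18: push '{'; stack = {[{
pos 19: '}' matches '{'; pop; stack = {[
pos 20: push '{'; stack = {[{
pos 21: '}' matches '{'; pop; stack = {[
pos 22: ']' matches '['; pop; stack = {
pos 23: push '('; stack = {(
pos 24: ')' matches '('; pop; stack = {
pos 25: '}' matches '{'; pop; stack = (empty)
end: stack empty → VALID
Verdict: properly nested → yes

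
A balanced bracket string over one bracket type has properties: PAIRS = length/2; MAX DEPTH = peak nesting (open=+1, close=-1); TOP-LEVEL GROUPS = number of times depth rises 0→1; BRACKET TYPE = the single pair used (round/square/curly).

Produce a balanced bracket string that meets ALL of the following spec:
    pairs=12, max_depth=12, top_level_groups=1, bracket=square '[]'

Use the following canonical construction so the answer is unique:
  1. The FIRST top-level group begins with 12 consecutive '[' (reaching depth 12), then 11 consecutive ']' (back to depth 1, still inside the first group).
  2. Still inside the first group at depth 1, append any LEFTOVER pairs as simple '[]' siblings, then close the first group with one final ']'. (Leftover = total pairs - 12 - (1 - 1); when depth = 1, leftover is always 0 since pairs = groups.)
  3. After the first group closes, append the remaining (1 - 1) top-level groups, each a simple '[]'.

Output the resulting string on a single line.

Spec: pairs=12 depth=12 groups=1
Leftover pairs = 12 - 12 - (1-1) = 0
First group: deep chain of depth 12 + 0 sibling pairs
Remaining 0 groups: simple '[]' each

Answer: [[[[[[[[[[[[]]]]]]]]]]]]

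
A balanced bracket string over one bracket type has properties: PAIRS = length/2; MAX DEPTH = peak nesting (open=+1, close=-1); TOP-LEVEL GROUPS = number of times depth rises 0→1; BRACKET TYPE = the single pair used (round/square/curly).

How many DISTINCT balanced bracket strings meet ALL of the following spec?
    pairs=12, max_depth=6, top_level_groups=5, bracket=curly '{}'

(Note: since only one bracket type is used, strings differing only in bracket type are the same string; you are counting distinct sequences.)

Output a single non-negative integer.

Spec: pairs=12 depth=6 groups=5
Count(depth <= 6) = 13180
Count(depth <= 5) = 12670
Count(depth == 6) = 13180 - 12670 = 510

Answer: 510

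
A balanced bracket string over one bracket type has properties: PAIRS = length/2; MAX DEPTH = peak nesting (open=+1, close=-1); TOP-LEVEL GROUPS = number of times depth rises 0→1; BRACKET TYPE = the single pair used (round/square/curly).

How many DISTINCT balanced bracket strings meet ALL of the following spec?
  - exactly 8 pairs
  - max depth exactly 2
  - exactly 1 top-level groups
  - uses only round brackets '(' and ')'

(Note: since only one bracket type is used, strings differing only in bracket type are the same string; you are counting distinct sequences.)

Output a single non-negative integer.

Answer: 1

Derivation:
Spec: pairs=8 depth=2 groups=1
Count(depth <= 2) = 1
Count(depth <= 1) = 0
Count(depth == 2) = 1 - 0 = 1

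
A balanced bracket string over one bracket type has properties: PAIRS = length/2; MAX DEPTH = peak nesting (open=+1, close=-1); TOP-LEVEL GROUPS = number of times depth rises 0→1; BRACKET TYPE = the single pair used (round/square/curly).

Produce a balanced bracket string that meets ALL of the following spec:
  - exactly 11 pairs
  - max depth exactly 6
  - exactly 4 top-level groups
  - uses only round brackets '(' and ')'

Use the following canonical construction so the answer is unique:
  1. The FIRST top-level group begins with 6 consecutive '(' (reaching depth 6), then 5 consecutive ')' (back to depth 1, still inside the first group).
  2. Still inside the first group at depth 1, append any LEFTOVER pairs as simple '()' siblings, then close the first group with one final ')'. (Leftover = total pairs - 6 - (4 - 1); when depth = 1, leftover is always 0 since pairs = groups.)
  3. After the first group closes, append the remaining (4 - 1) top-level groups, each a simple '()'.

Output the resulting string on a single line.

Spec: pairs=11 depth=6 groups=4
Leftover pairs = 11 - 6 - (4-1) = 2
First group: deep chain of depth 6 + 2 sibling pairs
Remaining 3 groups: simple '()' each

Answer: (((((()))))()())()()()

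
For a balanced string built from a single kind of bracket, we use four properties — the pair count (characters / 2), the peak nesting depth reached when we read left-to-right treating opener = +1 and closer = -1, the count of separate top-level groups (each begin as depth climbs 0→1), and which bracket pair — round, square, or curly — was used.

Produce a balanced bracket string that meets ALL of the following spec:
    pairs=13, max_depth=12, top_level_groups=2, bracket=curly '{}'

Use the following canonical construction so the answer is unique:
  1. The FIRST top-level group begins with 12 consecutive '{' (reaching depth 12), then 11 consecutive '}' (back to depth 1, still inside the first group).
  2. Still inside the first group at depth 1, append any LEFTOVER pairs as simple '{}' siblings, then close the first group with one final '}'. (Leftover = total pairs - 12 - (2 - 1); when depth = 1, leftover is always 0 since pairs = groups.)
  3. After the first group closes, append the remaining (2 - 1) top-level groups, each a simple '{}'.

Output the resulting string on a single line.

Spec: pairs=13 depth=12 groups=2
Leftover pairs = 13 - 12 - (2-1) = 0
First group: deep chain of depth 12 + 0 sibling pairs
Remaining 1 groups: simple '{}' each

Answer: {{{{{{{{{{{{}}}}}}}}}}}}{}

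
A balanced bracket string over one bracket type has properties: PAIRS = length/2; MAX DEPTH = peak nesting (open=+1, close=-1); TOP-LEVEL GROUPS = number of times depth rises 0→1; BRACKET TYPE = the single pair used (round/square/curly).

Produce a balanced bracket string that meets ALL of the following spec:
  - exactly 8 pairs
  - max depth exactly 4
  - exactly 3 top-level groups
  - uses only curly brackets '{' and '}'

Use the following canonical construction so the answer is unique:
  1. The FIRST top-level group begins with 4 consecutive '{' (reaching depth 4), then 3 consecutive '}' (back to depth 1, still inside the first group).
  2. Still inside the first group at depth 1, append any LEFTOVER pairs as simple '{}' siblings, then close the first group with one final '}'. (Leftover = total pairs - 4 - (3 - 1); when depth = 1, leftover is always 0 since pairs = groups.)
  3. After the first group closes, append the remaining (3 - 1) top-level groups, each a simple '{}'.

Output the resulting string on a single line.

Answer: {{{{}}}{}{}}{}{}

Derivation:
Spec: pairs=8 depth=4 groups=3
Leftover pairs = 8 - 4 - (3-1) = 2
First group: deep chain of depth 4 + 2 sibling pairs
Remaining 2 groups: simple '{}' each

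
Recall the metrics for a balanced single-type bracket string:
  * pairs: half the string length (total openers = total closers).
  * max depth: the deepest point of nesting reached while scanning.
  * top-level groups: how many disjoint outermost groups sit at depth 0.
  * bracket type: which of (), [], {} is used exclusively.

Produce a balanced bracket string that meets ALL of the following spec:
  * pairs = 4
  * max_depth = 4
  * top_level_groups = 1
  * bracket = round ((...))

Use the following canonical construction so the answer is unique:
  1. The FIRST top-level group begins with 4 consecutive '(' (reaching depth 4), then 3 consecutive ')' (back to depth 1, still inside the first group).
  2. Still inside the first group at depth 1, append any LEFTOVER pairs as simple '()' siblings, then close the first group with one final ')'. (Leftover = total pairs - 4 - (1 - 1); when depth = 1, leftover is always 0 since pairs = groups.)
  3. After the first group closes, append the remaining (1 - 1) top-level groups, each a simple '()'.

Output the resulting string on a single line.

Spec: pairs=4 depth=4 groups=1
Leftover pairs = 4 - 4 - (1-1) = 0
First group: deep chain of depth 4 + 0 sibling pairs
Remaining 0 groups: simple '()' each

Answer: (((())))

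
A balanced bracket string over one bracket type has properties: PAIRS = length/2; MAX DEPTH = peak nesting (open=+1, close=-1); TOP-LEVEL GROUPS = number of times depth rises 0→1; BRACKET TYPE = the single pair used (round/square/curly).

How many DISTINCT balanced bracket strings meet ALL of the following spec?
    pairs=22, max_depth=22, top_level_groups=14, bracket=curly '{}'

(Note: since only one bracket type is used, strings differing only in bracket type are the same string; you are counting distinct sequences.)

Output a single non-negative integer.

Spec: pairs=22 depth=22 groups=14
Count(depth <= 22) = 2731365
Count(depth <= 21) = 2731365
Count(depth == 22) = 2731365 - 2731365 = 0

Answer: 0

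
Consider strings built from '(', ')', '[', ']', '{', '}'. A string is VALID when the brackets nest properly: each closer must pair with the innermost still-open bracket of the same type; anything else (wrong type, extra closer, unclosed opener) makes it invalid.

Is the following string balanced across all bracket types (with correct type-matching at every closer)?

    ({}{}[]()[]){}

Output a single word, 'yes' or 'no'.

Answer: yes

Derivation:
pos 0: push '('; stack = (
pos 1: push '{'; stack = ({
pos 2: '}' matches '{'; pop; stack = (
pos 3: push '{'; stack = ({
pos 4: '}' matches '{'; pop; stack = (
pos 5: push '['; stack = ([
pos 6: ']' matches '['; pop; stack = (
pos 7: push '('; stack = ((
pos 8: ')' matches '('; pop; stack = (
pos 9: push '['; stack = ([
pos 10: ']' matches '['; pop; stack = (
pos 11: ')' matches '('; pop; stack = (empty)
pos 12: push '{'; stack = {
pos 13: '}' matches '{'; pop; stack = (empty)
end: stack empty → VALID
Verdict: properly nested → yes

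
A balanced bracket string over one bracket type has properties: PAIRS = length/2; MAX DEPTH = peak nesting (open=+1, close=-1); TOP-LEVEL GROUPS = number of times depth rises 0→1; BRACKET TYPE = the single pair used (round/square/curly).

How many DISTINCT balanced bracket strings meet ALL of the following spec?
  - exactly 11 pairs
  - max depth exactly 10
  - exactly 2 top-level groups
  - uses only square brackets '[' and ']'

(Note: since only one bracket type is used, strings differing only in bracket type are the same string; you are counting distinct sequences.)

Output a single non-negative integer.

Answer: 2

Derivation:
Spec: pairs=11 depth=10 groups=2
Count(depth <= 10) = 16796
Count(depth <= 9) = 16794
Count(depth == 10) = 16796 - 16794 = 2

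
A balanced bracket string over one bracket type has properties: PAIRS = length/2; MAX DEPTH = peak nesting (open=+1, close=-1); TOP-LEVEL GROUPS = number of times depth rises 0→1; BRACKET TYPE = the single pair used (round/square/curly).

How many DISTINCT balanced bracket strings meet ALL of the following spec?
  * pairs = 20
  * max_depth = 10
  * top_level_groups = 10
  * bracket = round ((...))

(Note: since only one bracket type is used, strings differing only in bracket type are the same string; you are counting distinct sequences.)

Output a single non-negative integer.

Spec: pairs=20 depth=10 groups=10
Count(depth <= 10) = 10014995
Count(depth <= 9) = 10014735
Count(depth == 10) = 10014995 - 10014735 = 260

Answer: 260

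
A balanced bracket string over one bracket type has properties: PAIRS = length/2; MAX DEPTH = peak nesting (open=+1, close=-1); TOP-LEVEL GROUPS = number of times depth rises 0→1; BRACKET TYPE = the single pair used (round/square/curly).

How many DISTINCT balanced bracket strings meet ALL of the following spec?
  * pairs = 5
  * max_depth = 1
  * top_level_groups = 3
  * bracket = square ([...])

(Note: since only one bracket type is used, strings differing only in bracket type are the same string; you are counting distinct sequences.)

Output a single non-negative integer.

Answer: 0

Derivation:
Spec: pairs=5 depth=1 groups=3
Count(depth <= 1) = 0
Count(depth <= 0) = 0
Count(depth == 1) = 0 - 0 = 0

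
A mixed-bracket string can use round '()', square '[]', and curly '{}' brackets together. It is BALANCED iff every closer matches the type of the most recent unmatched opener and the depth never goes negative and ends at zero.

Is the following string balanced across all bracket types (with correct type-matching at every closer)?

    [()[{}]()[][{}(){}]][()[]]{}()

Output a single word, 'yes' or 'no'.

Answer: yes

Derivation:
pos 0: push '['; stack = [
pos 1: push '('; stack = [(
pos 2: ')' matches '('; pop; stack = [
pos 3: push '['; stack = [[
pos 4: push '{'; stack = [[{
pos 5: '}' matches '{'; pop; stack = [[
pos 6: ']' matches '['; pop; stack = [
pos 7: push '('; stack = [(
pos 8: ')' matches '('; pop; stack = [
pos 9: push '['; stack = [[
pos 10: ']' matches '['; pop; stack = [
pos 11: push '['; stack = [[
pos 12: push '{'; stack = [[{
pos 13: '}' matches '{'; pop; stack = [[
pos 14: push '('; stack = [[(
pos 15: ')' matches '('; pop; stack = [[
pos 16: push '{'; stack = [[{
pos 17: '}' matches '{'; pop; stack = [[
pos 18: ']' matches '['; pop; stack = [
pos 19: ']' matches '['; pop; stack = (empty)
pos 20: push '['; stack = [
pos 21: push '('; stack = [(
pos 22: ')' matches '('; pop; stack = [
pos 23: push '['; stack = [[
pos 24: ']' matches '['; pop; stack = [
pos 25: ']' matches '['; pop; stack = (empty)
pos 26: push '{'; stack = {
pos 27: '}' matches '{'; pop; stack = (empty)
pos 28: push '('; stack = (
pos 29: ')' matches '('; pop; stack = (empty)
end: stack empty → VALID
Verdict: properly nested → yes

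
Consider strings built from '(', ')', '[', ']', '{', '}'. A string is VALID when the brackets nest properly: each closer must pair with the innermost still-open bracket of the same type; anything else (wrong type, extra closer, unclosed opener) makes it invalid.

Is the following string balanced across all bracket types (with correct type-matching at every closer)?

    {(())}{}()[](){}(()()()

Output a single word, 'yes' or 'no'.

pos 0: push '{'; stack = {
pos 1: push '('; stack = {(
pos 2: push '('; stack = {((
pos 3: ')' matches '('; pop; stack = {(
pos 4: ')' matches '('; pop; stack = {
pos 5: '}' matches '{'; pop; stack = (empty)
pos 6: push '{'; stack = {
pos 7: '}' matches '{'; pop; stack = (empty)
pos 8: push '('; stack = (
pos 9: ')' matches '('; pop; stack = (empty)
pos 10: push '['; stack = [
pos 11: ']' matches '['; pop; stack = (empty)
pos 12: push '('; stack = (
pos 13: ')' matches '('; pop; stack = (empty)
pos 14: push '{'; stack = {
pos 15: '}' matches '{'; pop; stack = (empty)
pos 16: push '('; stack = (
pos 17: push '('; stack = ((
pos 18: ')' matches '('; pop; stack = (
pos 19: push '('; stack = ((
pos 20: ')' matches '('; pop; stack = (
pos 21: push '('; stack = ((
pos 22: ')' matches '('; pop; stack = (
end: stack still non-empty (() → INVALID
Verdict: unclosed openers at end: ( → no

Answer: no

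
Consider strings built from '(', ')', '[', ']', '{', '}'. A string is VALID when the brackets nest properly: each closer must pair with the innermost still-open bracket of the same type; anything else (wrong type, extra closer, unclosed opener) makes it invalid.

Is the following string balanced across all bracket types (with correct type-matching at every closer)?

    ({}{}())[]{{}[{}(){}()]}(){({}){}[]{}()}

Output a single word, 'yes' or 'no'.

pos 0: push '('; stack = (
pos 1: push '{'; stack = ({
pos 2: '}' matches '{'; pop; stack = (
pos 3: push '{'; stack = ({
pos 4: '}' matches '{'; pop; stack = (
pos 5: push '('; stack = ((
pos 6: ')' matches '('; pop; stack = (
pos 7: ')' matches '('; pop; stack = (empty)
pos 8: push '['; stack = [
pos 9: ']' matches '['; pop; stack = (empty)
pos 10: push '{'; stack = {
pos 11: push '{'; stack = {{
pos 12: '}' matches '{'; pop; stack = {
pos 13: push '['; stack = {[
pos 14: push '{'; stack = {[{
pos 15: '}' matches '{'; pop; stack = {[
pos 16: push '('; stack = {[(
pos 17: ')' matches '('; pop; stack = {[
pos 18: push '{'; stack = {[{
pos 19: '}' matches '{'; pop; stack = {[
pos 20: push '('; stack = {[(
pos 21: ')' matches '('; pop; stack = {[
pos 22: ']' matches '['; pop; stack = {
pos 23: '}' matches '{'; pop; stack = (empty)
pos 24: push '('; stack = (
pos 25: ')' matches '('; pop; stack = (empty)
pos 26: push '{'; stack = {
pos 27: push '('; stack = {(
pos 28: push '{'; stack = {({
pos 29: '}' matches '{'; pop; stack = {(
pos 30: ')' matches '('; pop; stack = {
pos 31: push '{'; stack = {{
pos 32: '}' matches '{'; pop; stack = {
pos 33: push '['; stack = {[
pos 34: ']' matches '['; pop; stack = {
pos 35: push '{'; stack = {{
pos 36: '}' matches '{'; pop; stack = {
pos 37: push '('; stack = {(
pos 38: ')' matches '('; pop; stack = {
pos 39: '}' matches '{'; pop; stack = (empty)
end: stack empty → VALID
Verdict: properly nested → yes

Answer: yes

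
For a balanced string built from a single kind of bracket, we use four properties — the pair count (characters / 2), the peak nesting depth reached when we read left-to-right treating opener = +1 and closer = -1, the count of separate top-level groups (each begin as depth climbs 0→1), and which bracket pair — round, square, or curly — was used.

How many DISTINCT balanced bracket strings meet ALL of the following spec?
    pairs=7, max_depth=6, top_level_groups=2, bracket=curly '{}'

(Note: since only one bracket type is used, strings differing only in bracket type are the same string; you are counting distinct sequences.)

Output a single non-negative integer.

Spec: pairs=7 depth=6 groups=2
Count(depth <= 6) = 132
Count(depth <= 5) = 130
Count(depth == 6) = 132 - 130 = 2

Answer: 2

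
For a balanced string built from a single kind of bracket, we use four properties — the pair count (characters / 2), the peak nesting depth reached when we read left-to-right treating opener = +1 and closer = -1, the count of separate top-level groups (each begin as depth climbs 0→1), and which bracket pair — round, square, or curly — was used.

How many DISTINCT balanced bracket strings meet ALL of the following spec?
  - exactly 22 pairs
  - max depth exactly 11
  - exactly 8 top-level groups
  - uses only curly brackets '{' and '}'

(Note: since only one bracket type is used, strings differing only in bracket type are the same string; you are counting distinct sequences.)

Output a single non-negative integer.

Spec: pairs=22 depth=11 groups=8
Count(depth <= 11) = 843578480
Count(depth <= 10) = 843302680
Count(depth == 11) = 843578480 - 843302680 = 275800

Answer: 275800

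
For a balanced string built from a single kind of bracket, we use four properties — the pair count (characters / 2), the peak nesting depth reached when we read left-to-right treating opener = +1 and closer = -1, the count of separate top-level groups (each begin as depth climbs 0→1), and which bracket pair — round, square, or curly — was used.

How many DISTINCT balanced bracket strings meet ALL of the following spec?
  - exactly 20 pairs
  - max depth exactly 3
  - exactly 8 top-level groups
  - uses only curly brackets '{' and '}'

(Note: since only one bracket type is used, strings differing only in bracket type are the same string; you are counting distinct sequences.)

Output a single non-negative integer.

Spec: pairs=20 depth=3 groups=8
Count(depth <= 3) = 8182432
Count(depth <= 2) = 50388
Count(depth == 3) = 8182432 - 50388 = 8132044

Answer: 8132044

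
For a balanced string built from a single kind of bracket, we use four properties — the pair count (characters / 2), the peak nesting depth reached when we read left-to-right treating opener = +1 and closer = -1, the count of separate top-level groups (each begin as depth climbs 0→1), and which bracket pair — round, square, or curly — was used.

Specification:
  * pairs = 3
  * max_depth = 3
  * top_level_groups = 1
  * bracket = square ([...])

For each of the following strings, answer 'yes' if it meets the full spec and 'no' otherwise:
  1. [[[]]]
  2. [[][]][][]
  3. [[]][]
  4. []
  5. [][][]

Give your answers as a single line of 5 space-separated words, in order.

Answer: yes no no no no

Derivation:
String 1 '[[[]]]': depth seq [1 2 3 2 1 0]
  -> pairs=3 depth=3 groups=1 -> yes
String 2 '[[][]][][]': depth seq [1 2 1 2 1 0 1 0 1 0]
  -> pairs=5 depth=2 groups=3 -> no
String 3 '[[]][]': depth seq [1 2 1 0 1 0]
  -> pairs=3 depth=2 groups=2 -> no
String 4 '[]': depth seq [1 0]
  -> pairs=1 depth=1 groups=1 -> no
String 5 '[][][]': depth seq [1 0 1 0 1 0]
  -> pairs=3 depth=1 groups=3 -> no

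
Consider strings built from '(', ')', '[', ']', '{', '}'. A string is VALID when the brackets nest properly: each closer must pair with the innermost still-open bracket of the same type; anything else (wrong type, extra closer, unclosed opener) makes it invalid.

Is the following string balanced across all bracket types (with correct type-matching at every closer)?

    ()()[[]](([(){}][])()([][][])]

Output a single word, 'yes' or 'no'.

pos 0: push '('; stack = (
pos 1: ')' matches '('; pop; stack = (empty)
pos 2: push '('; stack = (
pos 3: ')' matches '('; pop; stack = (empty)
pos 4: push '['; stack = [
pos 5: push '['; stack = [[
pos 6: ']' matches '['; pop; stack = [
pos 7: ']' matches '['; pop; stack = (empty)
pos 8: push '('; stack = (
pos 9: push '('; stack = ((
pos 10: push '['; stack = (([
pos 11: push '('; stack = (([(
pos 12: ')' matches '('; pop; stack = (([
pos 13: push '{'; stack = (([{
pos 14: '}' matches '{'; pop; stack = (([
pos 15: ']' matches '['; pop; stack = ((
pos 16: push '['; stack = (([
pos 17: ']' matches '['; pop; stack = ((
pos 18: ')' matches '('; pop; stack = (
pos 19: push '('; stack = ((
pos 20: ')' matches '('; pop; stack = (
pos 21: push '('; stack = ((
pos 22: push '['; stack = (([
pos 23: ']' matches '['; pop; stack = ((
pos 24: push '['; stack = (([
pos 25: ']' matches '['; pop; stack = ((
pos 26: push '['; stack = (([
pos 27: ']' matches '['; pop; stack = ((
pos 28: ')' matches '('; pop; stack = (
pos 29: saw closer ']' but top of stack is '(' (expected ')') → INVALID
Verdict: type mismatch at position 29: ']' closes '(' → no

Answer: no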